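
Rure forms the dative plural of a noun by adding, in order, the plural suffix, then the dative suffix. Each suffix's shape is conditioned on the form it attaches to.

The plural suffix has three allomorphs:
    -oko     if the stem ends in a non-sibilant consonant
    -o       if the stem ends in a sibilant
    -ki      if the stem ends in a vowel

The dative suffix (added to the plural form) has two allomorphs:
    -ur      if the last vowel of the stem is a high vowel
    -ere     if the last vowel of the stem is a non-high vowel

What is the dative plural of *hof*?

The final sound of *hof* is /f/, which is a non-sibilant consonant, so the plural suffix is -oko, giving *hofoko*.
Since the last vowel of the plural form *hofoko* is /o/ (a non-high vowel), it takes -ere, giving *hofokoere*.

hofokoere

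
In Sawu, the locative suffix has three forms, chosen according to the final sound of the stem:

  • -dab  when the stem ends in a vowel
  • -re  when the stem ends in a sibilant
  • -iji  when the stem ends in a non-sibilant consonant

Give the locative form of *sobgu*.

sobgudab

*sobgu* — final sound /u/ (a vowel) → -dab → *sobgudab*.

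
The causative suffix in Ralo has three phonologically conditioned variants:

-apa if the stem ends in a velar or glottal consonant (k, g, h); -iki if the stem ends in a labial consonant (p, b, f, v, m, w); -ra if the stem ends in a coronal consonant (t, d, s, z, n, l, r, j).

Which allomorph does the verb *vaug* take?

*vaug* — final consonant /g/ (velar/glottal) → -apa.

-apa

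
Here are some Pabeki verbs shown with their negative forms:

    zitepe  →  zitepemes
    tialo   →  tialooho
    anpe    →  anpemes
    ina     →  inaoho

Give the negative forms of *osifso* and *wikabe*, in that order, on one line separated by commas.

osifsooho, wikabemes

The pattern is front/back vowel harmony: -mes when the last vowel of the stem is a front vowel (*zitepe*, *anpe*); -oho when the last vowel of the stem is a back vowel (*tialo*, *ina*).
Since the last vowel of *osifso* is /o/ (a back vowel), it takes -oho, giving *osifsooho*.
Since the last vowel of *wikabe* is /e/ (a front vowel), it takes -mes, giving *wikabemes*.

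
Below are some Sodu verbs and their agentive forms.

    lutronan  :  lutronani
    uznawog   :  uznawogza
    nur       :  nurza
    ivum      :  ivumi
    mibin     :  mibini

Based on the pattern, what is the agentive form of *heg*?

The suffix is conditioned by the final consonant: -i when the stem ends in a nasal (*lutronan*, *ivum*, *mibin*); -za when the stem ends in a non-nasal consonant (*uznawog*, *nur*).
*heg* — final consonant /g/ (non-nasal) → -za → *hegza*.

hegza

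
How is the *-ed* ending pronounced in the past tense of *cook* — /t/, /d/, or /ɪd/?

/t/

The stem *cook* ends in a voiceless consonant other than /t/.
The -ed suffix is realized as /ɪd/ after /t, d/; as /t/ after other voiceless consonants; and as /d/ after other voiced sounds.
So -ed on *cook* is pronounced /t/.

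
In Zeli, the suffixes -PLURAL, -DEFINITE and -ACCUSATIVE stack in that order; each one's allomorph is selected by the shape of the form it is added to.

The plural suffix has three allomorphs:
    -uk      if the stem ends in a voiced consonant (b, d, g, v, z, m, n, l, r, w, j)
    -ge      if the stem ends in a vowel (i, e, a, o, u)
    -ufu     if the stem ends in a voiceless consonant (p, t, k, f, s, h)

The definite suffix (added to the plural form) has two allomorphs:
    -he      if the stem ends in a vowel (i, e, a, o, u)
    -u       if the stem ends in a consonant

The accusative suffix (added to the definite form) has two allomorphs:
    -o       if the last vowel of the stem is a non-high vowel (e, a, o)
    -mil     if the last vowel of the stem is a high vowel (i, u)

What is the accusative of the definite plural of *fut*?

*fut* — final sound /t/ (a voiceless consonant) → -ufu → *futufu*.
The plural form *futufu* — final sound /u/ (a vowel) → -he → *futufuhe*.
The definite form *futufuhe*: last vowel = /e/, a non-high vowel → -o → *futufuheo*.

futufuheo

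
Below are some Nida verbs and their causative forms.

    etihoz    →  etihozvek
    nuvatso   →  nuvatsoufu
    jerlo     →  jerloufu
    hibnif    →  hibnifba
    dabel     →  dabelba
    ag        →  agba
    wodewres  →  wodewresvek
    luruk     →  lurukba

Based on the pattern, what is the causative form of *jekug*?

The suffix is conditioned by the final sound: -vek when the stem ends in a sibilant (*etihoz*, *wodewres*); -ba when the stem ends in a non-sibilant consonant (*hibnif*, *dabel*, *ag*, *luruk*); -ufu when the stem ends in a vowel (*nuvatso*, *jerlo*).
*jekug*: final sound = /g/, a non-sibilant consonant → -ba → *jekugba*.

jekugba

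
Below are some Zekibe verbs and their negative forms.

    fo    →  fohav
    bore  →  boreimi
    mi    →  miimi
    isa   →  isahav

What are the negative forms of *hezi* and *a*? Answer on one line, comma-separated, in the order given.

heziimi, ahav

Looking at the last vowel of each stem: -imi when the last vowel of the stem is a front vowel (*bore*, *mi*); -hav when the last vowel of the stem is a back vowel (*fo*, *isa*).
*hezi* — last vowel /i/ (a front vowel) → -imi → *heziimi*.
*a*: last vowel = /a/, a back vowel → -hav → *ahav*.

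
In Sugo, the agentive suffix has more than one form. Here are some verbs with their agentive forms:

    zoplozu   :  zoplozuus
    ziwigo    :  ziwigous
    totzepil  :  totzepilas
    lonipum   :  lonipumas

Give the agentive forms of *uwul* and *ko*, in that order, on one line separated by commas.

uwulas, kous

The alternation tracks the final sound of the stem — -as when the stem ends in a consonant (*totzepil*, *lonipum*); -us when the stem ends in a vowel (*zoplozu*, *ziwigo*).
*uwul*: final sound = /l/, a consonant → -as → *uwulas*.
*ko* — final sound /o/ (a vowel) → -us → *kous*.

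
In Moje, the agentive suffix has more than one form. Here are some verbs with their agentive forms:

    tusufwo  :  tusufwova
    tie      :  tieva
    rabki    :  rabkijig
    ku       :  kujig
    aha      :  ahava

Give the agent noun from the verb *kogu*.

The pattern is height harmony: -jig when the last vowel of the stem is a high vowel (*rabki*, *ku*); -va when the last vowel of the stem is a non-high vowel (*tusufwo*, *tie*, *aha*).
*kogu* — last vowel /u/ (a high vowel) → -jig → *kogujig*.

kogujig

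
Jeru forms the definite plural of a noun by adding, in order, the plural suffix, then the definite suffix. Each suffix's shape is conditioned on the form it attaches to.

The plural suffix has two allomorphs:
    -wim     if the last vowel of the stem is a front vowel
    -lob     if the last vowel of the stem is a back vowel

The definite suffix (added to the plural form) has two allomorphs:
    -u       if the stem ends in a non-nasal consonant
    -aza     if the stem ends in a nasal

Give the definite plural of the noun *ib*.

ibwimaza

Since the last vowel of *ib* is /i/ (a front vowel), it takes -wim, giving *ibwim*.
The plural form *ibwim*: final consonant = /m/, a nasal → -aza → *ibwimaza*.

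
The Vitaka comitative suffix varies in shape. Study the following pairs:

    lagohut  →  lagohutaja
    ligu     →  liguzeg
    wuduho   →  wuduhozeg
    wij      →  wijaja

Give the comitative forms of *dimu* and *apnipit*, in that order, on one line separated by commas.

Looking at the final sound of each stem: -aja when the stem ends in a consonant (*lagohut*, *wij*); -zeg when the stem ends in a vowel (*ligu*, *wuduho*).
The final sound of *dimu* is /u/, which is a vowel, so the suffix is -zeg, giving *dimuzeg*.
The final sound of *apnipit* is /t/, which is a consonant, so the suffix is -aja, giving *apnipitaja*.

dimuzeg, apnipitaja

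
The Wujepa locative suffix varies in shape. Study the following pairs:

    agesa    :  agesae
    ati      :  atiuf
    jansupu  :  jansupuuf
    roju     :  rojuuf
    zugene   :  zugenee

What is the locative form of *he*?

The alternation tracks the last vowel of the stem — -uf when the last vowel of the stem is a high vowel (*ati*, *jansupu*, *roju*); -e when the last vowel of the stem is a non-high vowel (*agesa*, *zugene*).
The last vowel of *he* is /e/, which is a non-high vowel, so the suffix is -e, giving *hee*.

hee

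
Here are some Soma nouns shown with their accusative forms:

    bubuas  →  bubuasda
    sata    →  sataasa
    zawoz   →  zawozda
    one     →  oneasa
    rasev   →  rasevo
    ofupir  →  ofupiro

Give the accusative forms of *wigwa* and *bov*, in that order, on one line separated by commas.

wigwaasa, bovo

The pattern is sibilance of the final sound: -da when the stem ends in a sibilant (*bubuas*, *zawoz*); -o when the stem ends in a non-sibilant consonant (*rasev*, *ofupir*); -asa when the stem ends in a vowel (*sata*, *one*).
*wigwa* — final sound /a/ (a vowel) → -asa → *wigwaasa*.
Since the final sound of *bov* is /v/ (a non-sibilant consonant), it takes -o, giving *bovo*.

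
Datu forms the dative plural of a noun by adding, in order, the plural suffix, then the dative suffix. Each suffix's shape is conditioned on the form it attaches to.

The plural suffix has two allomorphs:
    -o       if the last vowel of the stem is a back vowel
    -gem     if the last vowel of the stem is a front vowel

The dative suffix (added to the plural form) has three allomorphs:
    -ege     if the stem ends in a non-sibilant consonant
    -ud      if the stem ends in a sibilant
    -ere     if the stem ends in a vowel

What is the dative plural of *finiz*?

finizgemege

*finiz*: last vowel = /i/, a front vowel → -gem → *finizgem*.
The final sound of the plural form *finizgem* is /m/, which is a non-sibilant consonant, so the dative suffix is -ege, giving *finizgemege*.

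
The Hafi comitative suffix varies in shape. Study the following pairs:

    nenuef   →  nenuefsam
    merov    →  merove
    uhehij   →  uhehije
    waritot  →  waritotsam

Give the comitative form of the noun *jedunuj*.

jedunuje

The pattern is voicing of the final consonant: -sam when the stem ends in a voiceless consonant (*nenuef*, *waritot*); -e when the stem ends in a voiced consonant (*merov*, *uhehij*).
*jedunuj*: final consonant = /j/, voiced → -e → *jedunuje*.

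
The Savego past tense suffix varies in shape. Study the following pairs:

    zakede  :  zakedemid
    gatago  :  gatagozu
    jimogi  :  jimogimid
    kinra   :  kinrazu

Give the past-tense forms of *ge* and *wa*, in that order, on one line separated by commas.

gemid, wazu

The pattern is front/back vowel harmony: -mid when the last vowel of the stem is a front vowel (*zakede*, *jimogi*); -zu when the last vowel of the stem is a back vowel (*gatago*, *kinra*).
*ge* — last vowel /e/ (a front vowel) → -mid → *gemid*.
The last vowel of *wa* is /a/, which is a back vowel, so the suffix is -zu, giving *wazu*.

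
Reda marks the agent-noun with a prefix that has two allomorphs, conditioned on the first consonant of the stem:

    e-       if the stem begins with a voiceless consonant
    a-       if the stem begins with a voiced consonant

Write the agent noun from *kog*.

Since the first consonant of *kog* is /k/ (voiceless), it takes e-, giving *ekog*.

ekog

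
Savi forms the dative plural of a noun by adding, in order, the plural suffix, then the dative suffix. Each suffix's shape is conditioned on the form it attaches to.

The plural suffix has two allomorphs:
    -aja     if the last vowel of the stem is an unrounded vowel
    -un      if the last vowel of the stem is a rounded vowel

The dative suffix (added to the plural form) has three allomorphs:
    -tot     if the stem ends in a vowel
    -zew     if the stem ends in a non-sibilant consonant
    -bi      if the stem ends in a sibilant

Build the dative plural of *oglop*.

*oglop* — last vowel /o/ (a rounded vowel) → -un → *oglopun*.
The final sound of the plural form *oglopun* is /n/, which is a non-sibilant consonant, so the dative suffix is -zew, giving *oglopunzew*.

oglopunzew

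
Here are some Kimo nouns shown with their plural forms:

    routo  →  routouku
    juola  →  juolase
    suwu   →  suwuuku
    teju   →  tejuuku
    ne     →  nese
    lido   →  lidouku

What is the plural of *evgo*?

evgouku

The alternation tracks the last vowel of the stem — -uku when the last vowel of the stem is a rounded vowel (*routo*, *suwu*, *teju*, *lido*); -se when the last vowel of the stem is an unrounded vowel (*juola*, *ne*).
The last vowel of *evgo* is /o/, which is a rounded vowel, so the suffix is -uku, giving *evgouku*.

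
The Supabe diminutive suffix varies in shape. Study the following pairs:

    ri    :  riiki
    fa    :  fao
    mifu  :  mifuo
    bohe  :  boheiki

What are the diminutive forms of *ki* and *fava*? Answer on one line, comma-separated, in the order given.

kiiki, favao

Looking at the last vowel of each stem: -iki when the last vowel of the stem is a front vowel (*ri*, *bohe*); -o when the last vowel of the stem is a back vowel (*fa*, *mifu*).
*ki*: last vowel = /i/, a front vowel → -iki → *kiiki*.
*fava* — last vowel /a/ (a back vowel) → -o → *favao*.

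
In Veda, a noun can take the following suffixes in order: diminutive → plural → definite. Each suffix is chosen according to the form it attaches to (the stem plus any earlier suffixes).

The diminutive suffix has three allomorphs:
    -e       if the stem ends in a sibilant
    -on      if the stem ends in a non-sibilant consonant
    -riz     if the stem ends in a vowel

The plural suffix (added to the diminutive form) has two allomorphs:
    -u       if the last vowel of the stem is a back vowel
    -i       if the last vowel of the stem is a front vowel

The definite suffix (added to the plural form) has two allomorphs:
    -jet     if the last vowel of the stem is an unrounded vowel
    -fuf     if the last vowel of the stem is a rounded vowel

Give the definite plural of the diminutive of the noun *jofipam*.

jofipamonufuf

Since the final sound of *jofipam* is /m/ (a non-sibilant consonant), it takes -on, giving *jofipamon*.
The diminutive form *jofipamon*: last vowel = /o/, a back vowel → -u → *jofipamonu*.
The last vowel of the plural form *jofipamonu* is /u/, which is a rounded vowel, so the definite suffix is -fuf, giving *jofipamonufuf*.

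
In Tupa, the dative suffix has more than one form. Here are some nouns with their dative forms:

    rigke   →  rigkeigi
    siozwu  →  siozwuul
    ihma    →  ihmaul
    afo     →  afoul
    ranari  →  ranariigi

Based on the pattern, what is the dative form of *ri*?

The suffix is conditioned by the last vowel: -igi when the last vowel of the stem is a front vowel (*rigke*, *ranari*); -ul when the last vowel of the stem is a back vowel (*siozwu*, *ihma*, *afo*).
The last vowel of *ri* is /i/, which is a front vowel, so the suffix is -igi, giving *riigi*.

riigi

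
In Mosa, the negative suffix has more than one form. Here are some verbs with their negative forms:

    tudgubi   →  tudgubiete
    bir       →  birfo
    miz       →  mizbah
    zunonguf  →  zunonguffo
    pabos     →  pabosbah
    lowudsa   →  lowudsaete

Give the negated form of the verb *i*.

iete

The suffix is conditioned by the final sound: -bah when the stem ends in a sibilant (*miz*, *pabos*); -fo when the stem ends in a non-sibilant consonant (*bir*, *zunonguf*); -ete when the stem ends in a vowel (*tudgubi*, *lowudsa*).
*i* — final sound /i/ (a vowel) → -ete → *iete*.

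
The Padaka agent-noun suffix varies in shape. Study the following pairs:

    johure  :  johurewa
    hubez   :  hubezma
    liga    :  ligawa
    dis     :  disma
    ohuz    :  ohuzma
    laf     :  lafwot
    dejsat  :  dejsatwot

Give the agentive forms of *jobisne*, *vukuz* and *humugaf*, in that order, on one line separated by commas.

The alternation tracks the final sound of the stem — -ma when the stem ends in a sibilant (*hubez*, *dis*, *ohuz*); -wot when the stem ends in a non-sibilant consonant (*laf*, *dejsat*); -wa when the stem ends in a vowel (*johure*, *liga*).
The final sound of *jobisne* is /e/, which is a vowel, so the suffix is -wa, giving *jobisnewa*.
The final sound of *vukuz* is /z/, which is a sibilant, so the suffix is -ma, giving *vukuzma*.
*humugaf* — final sound /f/ (a non-sibilant consonant) → -wot → *humugafwot*.

jobisnewa, vukuzma, humugafwot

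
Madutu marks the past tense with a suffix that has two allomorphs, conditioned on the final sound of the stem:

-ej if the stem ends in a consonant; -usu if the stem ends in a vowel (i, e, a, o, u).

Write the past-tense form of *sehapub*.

sehapubej

*sehapub*: final sound = /b/, a consonant → -ej → *sehapubej*.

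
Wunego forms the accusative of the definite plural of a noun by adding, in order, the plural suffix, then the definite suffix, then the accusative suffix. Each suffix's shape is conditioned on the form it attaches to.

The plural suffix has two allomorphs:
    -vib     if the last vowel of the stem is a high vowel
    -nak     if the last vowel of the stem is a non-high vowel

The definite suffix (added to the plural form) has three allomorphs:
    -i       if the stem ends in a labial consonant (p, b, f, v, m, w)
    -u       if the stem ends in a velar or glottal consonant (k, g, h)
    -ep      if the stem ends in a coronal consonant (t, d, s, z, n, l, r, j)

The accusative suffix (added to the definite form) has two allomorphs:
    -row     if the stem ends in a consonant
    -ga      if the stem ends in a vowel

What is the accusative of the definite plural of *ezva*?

The last vowel of *ezva* is /a/, which is a non-high vowel, so the plural suffix is -nak, giving *ezvanak*.
The final consonant of the plural form *ezvanak* is /k/, which is velar/glottal, so the definite suffix is -u, giving *ezvanaku*.
The definite form *ezvanaku*: final sound = /u/, a vowel → -ga → *ezvanakuga*.

ezvanakuga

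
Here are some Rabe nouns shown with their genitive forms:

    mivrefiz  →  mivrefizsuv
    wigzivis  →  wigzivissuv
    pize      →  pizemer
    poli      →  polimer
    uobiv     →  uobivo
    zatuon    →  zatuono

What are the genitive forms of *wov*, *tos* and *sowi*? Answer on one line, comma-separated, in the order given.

The pattern is sibilance of the final sound: -suv when the stem ends in a sibilant (*mivrefiz*, *wigzivis*); -o when the stem ends in a non-sibilant consonant (*uobiv*, *zatuon*); -mer when the stem ends in a vowel (*pize*, *poli*).
*wov*: final sound = /v/, a non-sibilant consonant → -o → *wovo*.
*tos*: final sound = /s/, a sibilant → -suv → *tossuv*.
*sowi*: final sound = /i/, a vowel → -mer → *sowimer*.

wovo, tossuv, sowimer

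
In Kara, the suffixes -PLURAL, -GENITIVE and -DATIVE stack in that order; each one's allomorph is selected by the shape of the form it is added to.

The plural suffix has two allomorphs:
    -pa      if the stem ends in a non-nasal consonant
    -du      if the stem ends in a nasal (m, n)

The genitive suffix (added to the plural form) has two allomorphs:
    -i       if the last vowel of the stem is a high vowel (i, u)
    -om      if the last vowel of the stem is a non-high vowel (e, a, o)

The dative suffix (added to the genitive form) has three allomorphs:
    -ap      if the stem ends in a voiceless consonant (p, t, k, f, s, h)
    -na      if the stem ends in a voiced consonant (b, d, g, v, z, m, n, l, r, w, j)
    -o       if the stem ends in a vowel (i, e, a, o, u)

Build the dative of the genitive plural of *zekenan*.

Since the final consonant of *zekenan* is /n/ (a nasal), it takes -du, giving *zekenandu*.
The plural form *zekenandu* — last vowel /u/ (a high vowel) → -i → *zekenandui*.
The genitive form *zekenandui* — final sound /i/ (a vowel) → -o → *zekenanduio*.

zekenanduio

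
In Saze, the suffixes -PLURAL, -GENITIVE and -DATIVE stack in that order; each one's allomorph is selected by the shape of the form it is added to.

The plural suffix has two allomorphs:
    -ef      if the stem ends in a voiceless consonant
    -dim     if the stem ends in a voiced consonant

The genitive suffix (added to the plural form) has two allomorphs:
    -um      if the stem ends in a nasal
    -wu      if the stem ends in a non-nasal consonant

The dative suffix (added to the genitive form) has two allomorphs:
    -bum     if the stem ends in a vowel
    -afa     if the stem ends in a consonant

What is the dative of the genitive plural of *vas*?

*vas*: final consonant = /s/, voiceless → -ef → *vasef*.
Since the final consonant of the plural form *vasef* is /f/ (non-nasal), it takes -wu, giving *vasefwu*.
The genitive form *vasefwu*: final sound = /u/, a vowel → -bum → *vasefwubum*.

vasefwubum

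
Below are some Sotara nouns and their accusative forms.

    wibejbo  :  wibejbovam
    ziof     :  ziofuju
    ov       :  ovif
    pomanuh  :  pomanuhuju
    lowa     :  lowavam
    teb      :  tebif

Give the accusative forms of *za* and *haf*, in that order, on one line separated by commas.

zavam, hafuju

The suffix is conditioned by the final sound: -uju when the stem ends in a voiceless consonant (*ziof*, *pomanuh*); -if when the stem ends in a voiced consonant (*ov*, *teb*); -vam when the stem ends in a vowel (*wibejbo*, *lowa*).
Since the final sound of *za* is /a/ (a vowel), it takes -vam, giving *zavam*.
Since the final sound of *haf* is /f/ (a voiceless consonant), it takes -uju, giving *hafuju*.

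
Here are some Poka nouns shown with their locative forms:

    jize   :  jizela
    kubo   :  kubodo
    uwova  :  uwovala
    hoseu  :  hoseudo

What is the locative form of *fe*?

fela

Looking at the last vowel of each stem: -do when the last vowel of the stem is a rounded vowel (*kubo*, *hoseu*); -la when the last vowel of the stem is an unrounded vowel (*jize*, *uwova*).
The last vowel of *fe* is /e/, which is an unrounded vowel, so the suffix is -la, giving *fela*.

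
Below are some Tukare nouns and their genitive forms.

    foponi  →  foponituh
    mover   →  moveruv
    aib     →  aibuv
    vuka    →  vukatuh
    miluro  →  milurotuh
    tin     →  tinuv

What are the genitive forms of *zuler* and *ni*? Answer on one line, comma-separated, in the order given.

zuleruv, nituh

The suffix is conditioned by the final sound: -uv when the stem ends in a consonant (*mover*, *aib*, *tin*); -tuh when the stem ends in a vowel (*foponi*, *vuka*, *miluro*).
The final sound of *zuler* is /r/, which is a consonant, so the suffix is -uv, giving *zuleruv*.
*ni* — final sound /i/ (a vowel) → -tuh → *nituh*.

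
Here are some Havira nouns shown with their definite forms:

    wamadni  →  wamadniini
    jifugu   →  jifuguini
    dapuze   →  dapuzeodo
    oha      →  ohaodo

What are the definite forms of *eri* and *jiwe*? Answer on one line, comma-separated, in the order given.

Looking at the last vowel of each stem: -ini when the last vowel of the stem is a high vowel (*wamadni*, *jifugu*); -odo when the last vowel of the stem is a non-high vowel (*dapuze*, *oha*).
Since the last vowel of *eri* is /i/ (a high vowel), it takes -ini, giving *eriini*.
*jiwe* — last vowel /e/ (a non-high vowel) → -odo → *jiweodo*.

eriini, jiweodo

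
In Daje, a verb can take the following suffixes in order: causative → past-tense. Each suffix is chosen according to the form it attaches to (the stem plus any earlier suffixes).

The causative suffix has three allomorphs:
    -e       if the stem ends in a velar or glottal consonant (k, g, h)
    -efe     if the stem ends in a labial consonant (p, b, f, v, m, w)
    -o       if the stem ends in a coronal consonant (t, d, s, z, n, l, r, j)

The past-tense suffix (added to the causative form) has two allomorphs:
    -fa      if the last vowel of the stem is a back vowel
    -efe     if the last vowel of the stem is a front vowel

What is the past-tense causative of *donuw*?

donuwefeefe

Since the final consonant of *donuw* is /w/ (labial), it takes -efe, giving *donuwefe*.
Since the last vowel of the causative form *donuwefe* is /e/ (a front vowel), it takes -efe, giving *donuwefeefe*.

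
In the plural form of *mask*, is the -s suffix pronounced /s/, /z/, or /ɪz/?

/s/

The stem *mask* ends in a voiceless non-sibilant consonant.
The plural suffix surfaces as /ɪz/ after sibilants, /s/ after other voiceless consonants, and /z/ after other voiced sounds.
So the plural -s on *mask* is pronounced /s/.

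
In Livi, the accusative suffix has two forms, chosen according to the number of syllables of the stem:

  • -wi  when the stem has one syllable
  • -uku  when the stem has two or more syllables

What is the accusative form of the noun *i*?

iwi

*i* (one syllable) → -wi → *iwi*.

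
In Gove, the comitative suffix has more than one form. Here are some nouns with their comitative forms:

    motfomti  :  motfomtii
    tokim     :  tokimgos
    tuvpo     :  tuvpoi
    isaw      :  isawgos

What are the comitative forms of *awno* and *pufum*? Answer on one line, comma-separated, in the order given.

awnoi, pufumgos

The pattern is consonant vs. vowel: -gos when the stem ends in a consonant (*tokim*, *isaw*); -i when the stem ends in a vowel (*motfomti*, *tuvpo*).
*awno* — final sound /o/ (a vowel) → -i → *awnoi*.
*pufum* — final sound /m/ (a consonant) → -gos → *pufumgos*.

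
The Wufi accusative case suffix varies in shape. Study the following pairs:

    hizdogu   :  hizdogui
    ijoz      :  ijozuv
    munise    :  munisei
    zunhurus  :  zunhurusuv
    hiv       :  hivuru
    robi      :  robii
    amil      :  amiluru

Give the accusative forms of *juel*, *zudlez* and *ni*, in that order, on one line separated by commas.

The suffix is conditioned by the final sound: -uv when the stem ends in a sibilant (*ijoz*, *zunhurus*); -uru when the stem ends in a non-sibilant consonant (*hiv*, *amil*); -i when the stem ends in a vowel (*hizdogu*, *munise*, *robi*).
*juel* — final sound /l/ (a non-sibilant consonant) → -uru → *jueluru*.
The final sound of *zudlez* is /z/, which is a sibilant, so the suffix is -uv, giving *zudlezuv*.
The final sound of *ni* is /i/, which is a vowel, so the suffix is -i, giving *nii*.

jueluru, zudlezuv, nii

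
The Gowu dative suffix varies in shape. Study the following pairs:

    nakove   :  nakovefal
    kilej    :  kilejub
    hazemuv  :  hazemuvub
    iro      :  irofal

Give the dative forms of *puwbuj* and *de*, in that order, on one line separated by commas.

puwbujub, defal

Looking at the final sound of each stem: -ub when the stem ends in a consonant (*kilej*, *hazemuv*); -fal when the stem ends in a vowel (*nakove*, *iro*).
Since the final sound of *puwbuj* is /j/ (a consonant), it takes -ub, giving *puwbujub*.
Since the final sound of *de* is /e/ (a vowel), it takes -fal, giving *defal*.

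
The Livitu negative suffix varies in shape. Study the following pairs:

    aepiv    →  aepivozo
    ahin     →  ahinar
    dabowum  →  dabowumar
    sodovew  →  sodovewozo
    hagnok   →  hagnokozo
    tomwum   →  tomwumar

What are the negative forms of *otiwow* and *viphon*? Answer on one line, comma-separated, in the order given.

The alternation tracks the final consonant of the stem — -ar when the stem ends in a nasal (*ahin*, *dabowum*, *tomwum*); -ozo when the stem ends in a non-nasal consonant (*aepiv*, *sodovew*, *hagnok*).
*otiwow* — final consonant /w/ (non-nasal) → -ozo → *otiwowozo*.
*viphon* — final consonant /n/ (a nasal) → -ar → *viphonar*.

otiwowozo, viphonar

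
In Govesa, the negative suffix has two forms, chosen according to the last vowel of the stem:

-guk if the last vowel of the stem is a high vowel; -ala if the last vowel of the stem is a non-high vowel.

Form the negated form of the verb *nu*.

nuguk

Since the last vowel of *nu* is /u/ (a high vowel), it takes -guk, giving *nuguk*.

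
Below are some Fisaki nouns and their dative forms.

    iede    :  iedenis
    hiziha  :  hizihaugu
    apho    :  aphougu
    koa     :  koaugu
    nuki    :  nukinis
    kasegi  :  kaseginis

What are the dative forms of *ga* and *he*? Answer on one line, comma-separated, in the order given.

Looking at the last vowel of each stem: -nis when the last vowel of the stem is a front vowel (*iede*, *nuki*, *kasegi*); -ugu when the last vowel of the stem is a back vowel (*hiziha*, *apho*, *koa*).
Since the last vowel of *ga* is /a/ (a back vowel), it takes -ugu, giving *gaugu*.
The last vowel of *he* is /e/, which is a front vowel, so the suffix is -nis, giving *henis*.

gaugu, henis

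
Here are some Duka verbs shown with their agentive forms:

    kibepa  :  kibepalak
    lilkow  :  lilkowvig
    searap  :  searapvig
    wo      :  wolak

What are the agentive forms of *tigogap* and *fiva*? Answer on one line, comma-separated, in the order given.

The alternation tracks the final sound of the stem — -vig when the stem ends in a consonant (*lilkow*, *searap*); -lak when the stem ends in a vowel (*kibepa*, *wo*).
The final sound of *tigogap* is /p/, which is a consonant, so the suffix is -vig, giving *tigogapvig*.
The final sound of *fiva* is /a/, which is a vowel, so the suffix is -lak, giving *fivalak*.

tigogapvig, fivalak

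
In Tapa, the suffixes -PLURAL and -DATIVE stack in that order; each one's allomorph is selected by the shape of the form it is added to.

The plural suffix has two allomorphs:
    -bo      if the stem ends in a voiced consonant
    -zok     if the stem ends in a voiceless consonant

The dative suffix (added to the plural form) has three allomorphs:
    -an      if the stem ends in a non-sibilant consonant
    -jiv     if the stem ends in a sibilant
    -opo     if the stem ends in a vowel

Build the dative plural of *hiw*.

hiwboopo

Since the final consonant of *hiw* is /w/ (voiced), it takes -bo, giving *hiwbo*.
Since the final sound of the plural form *hiwbo* is /o/ (a vowel), it takes -opo, giving *hiwboopo*.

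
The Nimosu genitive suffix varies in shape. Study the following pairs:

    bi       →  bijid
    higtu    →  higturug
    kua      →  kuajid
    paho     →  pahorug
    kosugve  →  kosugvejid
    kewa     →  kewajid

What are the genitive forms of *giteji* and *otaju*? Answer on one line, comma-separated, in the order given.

gitejijid, otajurug

The pattern is rounding harmony: -rug when the last vowel of the stem is a rounded vowel (*higtu*, *paho*); -jid when the last vowel of the stem is an unrounded vowel (*bi*, *kua*, *kosugve*, *kewa*).
Since the last vowel of *giteji* is /i/ (an unrounded vowel), it takes -jid, giving *gitejijid*.
*otaju* — last vowel /u/ (a rounded vowel) → -rug → *otajurug*.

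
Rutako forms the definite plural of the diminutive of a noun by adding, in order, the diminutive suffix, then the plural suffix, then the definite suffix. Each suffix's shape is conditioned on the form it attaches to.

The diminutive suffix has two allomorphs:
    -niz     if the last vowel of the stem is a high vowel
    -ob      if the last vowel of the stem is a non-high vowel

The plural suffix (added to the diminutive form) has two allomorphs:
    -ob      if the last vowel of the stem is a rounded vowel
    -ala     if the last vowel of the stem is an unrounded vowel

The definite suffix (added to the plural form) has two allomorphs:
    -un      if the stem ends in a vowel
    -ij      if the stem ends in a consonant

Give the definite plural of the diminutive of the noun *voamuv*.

voamuvnizalaun

Since the last vowel of *voamuv* is /u/ (a high vowel), it takes -niz, giving *voamuvniz*.
The diminutive form *voamuvniz*: last vowel = /i/, an unrounded vowel → -ala → *voamuvnizala*.
The plural form *voamuvnizala*: final sound = /a/, a vowel → -un → *voamuvnizalaun*.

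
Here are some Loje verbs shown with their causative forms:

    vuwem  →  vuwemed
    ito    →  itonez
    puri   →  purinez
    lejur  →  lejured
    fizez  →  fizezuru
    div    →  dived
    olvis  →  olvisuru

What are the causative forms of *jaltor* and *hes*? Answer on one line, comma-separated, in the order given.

jaltored, hesuru

The suffix is conditioned by the final sound: -uru when the stem ends in a sibilant (*fizez*, *olvis*); -ed when the stem ends in a non-sibilant consonant (*vuwem*, *lejur*, *div*); -nez when the stem ends in a vowel (*ito*, *puri*).
The final sound of *jaltor* is /r/, which is a non-sibilant consonant, so the suffix is -ed, giving *jaltored*.
*hes* — final sound /s/ (a sibilant) → -uru → *hesuru*.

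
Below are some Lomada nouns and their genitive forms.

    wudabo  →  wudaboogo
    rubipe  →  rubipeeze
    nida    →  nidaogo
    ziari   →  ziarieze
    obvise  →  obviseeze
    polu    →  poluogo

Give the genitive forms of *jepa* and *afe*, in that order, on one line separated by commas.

The alternation tracks the last vowel of the stem — -eze when the last vowel of the stem is a front vowel (*rubipe*, *ziari*, *obvise*); -ogo when the last vowel of the stem is a back vowel (*wudabo*, *nida*, *polu*).
*jepa* — last vowel /a/ (a back vowel) → -ogo → *jepaogo*.
The last vowel of *afe* is /e/, which is a front vowel, so the suffix is -eze, giving *afeeze*.

jepaogo, afeeze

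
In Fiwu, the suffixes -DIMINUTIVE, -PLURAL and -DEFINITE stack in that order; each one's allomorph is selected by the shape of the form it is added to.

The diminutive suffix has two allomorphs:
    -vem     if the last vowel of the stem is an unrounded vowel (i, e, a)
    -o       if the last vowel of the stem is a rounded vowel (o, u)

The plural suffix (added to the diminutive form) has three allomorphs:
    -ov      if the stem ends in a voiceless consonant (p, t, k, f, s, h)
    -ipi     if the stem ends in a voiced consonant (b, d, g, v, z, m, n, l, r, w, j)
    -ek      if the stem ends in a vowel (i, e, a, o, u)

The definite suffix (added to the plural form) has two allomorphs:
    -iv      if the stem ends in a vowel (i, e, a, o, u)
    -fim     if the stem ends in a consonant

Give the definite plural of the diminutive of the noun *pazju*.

pazjuoekfim

Since the last vowel of *pazju* is /u/ (a rounded vowel), it takes -o, giving *pazjuo*.
Since the final sound of the diminutive form *pazjuo* is /o/ (a vowel), it takes -ek, giving *pazjuoek*.
The final sound of the plural form *pazjuoek* is /k/, which is a consonant, so the definite suffix is -fim, giving *pazjuoekfim*.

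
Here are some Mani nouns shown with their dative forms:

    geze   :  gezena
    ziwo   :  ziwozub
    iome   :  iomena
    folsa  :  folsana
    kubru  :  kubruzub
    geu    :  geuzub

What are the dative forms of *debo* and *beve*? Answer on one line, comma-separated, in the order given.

The alternation tracks the last vowel of the stem — -zub when the last vowel of the stem is a rounded vowel (*ziwo*, *kubru*, *geu*); -na when the last vowel of the stem is an unrounded vowel (*geze*, *iome*, *folsa*).
*debo*: last vowel = /o/, a rounded vowel → -zub → *debozub*.
*beve* — last vowel /e/ (an unrounded vowel) → -na → *bevena*.

debozub, bevena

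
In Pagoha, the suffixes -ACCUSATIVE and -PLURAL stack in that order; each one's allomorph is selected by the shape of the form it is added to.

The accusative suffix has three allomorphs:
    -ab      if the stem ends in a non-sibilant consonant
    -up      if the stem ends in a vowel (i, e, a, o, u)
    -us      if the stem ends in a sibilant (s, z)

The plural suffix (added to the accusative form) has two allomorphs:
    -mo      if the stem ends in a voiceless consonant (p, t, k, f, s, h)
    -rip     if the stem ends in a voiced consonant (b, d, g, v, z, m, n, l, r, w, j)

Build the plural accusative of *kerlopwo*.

*kerlopwo* — final sound /o/ (a vowel) → -up → *kerlopwoup*.
The accusative form *kerlopwoup* — final consonant /p/ (voiceless) → -mo → *kerlopwoupmo*.

kerlopwoupmo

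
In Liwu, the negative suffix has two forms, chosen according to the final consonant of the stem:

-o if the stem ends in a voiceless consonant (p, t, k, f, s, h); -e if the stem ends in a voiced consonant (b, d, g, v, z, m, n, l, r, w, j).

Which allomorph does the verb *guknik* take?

-o

The final consonant of *guknik* is /k/, which is voiceless, so the suffix is -o.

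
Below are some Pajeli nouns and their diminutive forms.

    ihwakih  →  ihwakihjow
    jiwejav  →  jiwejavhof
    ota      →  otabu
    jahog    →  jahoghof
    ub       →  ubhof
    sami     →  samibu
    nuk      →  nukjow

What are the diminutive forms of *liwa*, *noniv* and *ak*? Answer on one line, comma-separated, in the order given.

The suffix is conditioned by the final sound: -jow when the stem ends in a voiceless consonant (*ihwakih*, *nuk*); -hof when the stem ends in a voiced consonant (*jiwejav*, *jahog*, *ub*); -bu when the stem ends in a vowel (*ota*, *sami*).
*liwa*: final sound = /a/, a vowel → -bu → *liwabu*.
Since the final sound of *noniv* is /v/ (a voiced consonant), it takes -hof, giving *nonivhof*.
*ak*: final sound = /k/, a voiceless consonant → -jow → *akjow*.

liwabu, nonivhof, akjow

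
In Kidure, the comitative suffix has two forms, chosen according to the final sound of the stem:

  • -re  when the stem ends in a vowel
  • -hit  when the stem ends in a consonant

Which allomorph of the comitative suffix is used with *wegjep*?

Since the final sound of *wegjep* is /p/ (a consonant), it takes -hit.

-hit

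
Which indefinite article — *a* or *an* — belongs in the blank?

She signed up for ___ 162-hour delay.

a

The indefinite article is chosen by the initial *sound* of the following word, not its spelling.
The number *162* is spoken "one hundred …", beginning with /wʌn/ — a consonant sound.
So the article is *a*: She signed up for a 162-hour delay.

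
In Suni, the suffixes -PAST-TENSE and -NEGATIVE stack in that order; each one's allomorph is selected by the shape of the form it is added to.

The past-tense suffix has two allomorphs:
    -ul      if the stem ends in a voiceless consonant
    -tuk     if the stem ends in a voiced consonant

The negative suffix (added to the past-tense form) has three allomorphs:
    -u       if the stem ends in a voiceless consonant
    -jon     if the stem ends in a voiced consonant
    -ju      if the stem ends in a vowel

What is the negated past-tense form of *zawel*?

zaweltuku

The final consonant of *zawel* is /l/, which is voiced, so the past-tense suffix is -tuk, giving *zaweltuk*.
The past-tense form *zaweltuk*: final sound = /k/, a voiceless consonant → -u → *zaweltuku*.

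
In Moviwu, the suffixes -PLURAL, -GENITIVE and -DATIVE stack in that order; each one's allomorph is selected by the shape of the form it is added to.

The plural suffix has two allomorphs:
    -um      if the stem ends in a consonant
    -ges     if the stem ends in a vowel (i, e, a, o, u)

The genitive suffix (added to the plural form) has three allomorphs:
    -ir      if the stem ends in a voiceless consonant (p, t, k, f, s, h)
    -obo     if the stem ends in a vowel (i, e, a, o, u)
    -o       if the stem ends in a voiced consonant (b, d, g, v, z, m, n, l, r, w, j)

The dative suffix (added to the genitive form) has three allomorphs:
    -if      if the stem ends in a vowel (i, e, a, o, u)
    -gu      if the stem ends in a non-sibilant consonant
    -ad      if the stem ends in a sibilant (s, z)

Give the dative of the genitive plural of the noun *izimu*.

The final sound of *izimu* is /u/, which is a vowel, so the plural suffix is -ges, giving *izimuges*.
The plural form *izimuges* — final sound /s/ (a voiceless consonant) → -ir → *izimugesir*.
The genitive form *izimugesir*: final sound = /r/, a non-sibilant consonant → -gu → *izimugesirgu*.

izimugesirgu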